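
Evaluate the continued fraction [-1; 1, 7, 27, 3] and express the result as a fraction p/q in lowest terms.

-82/659

Start with 3.
27 + 1/(3/1) = 27 + 1/3 = 82/3
7 + 1/(82/3) = 7 + 3/82 = 577/82
1 + 1/(577/82) = 1 + 82/577 = 659/577
-1 + 1/(659/577) = -1 + 577/659 = -82/659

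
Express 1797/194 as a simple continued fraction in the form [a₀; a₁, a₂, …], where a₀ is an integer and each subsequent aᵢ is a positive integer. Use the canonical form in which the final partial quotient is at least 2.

[9; 3, 1, 4, 10]

1797 = 9·194 + 51, so a_0 = 9
194 = 3·51 + 41, so a_1 = 3
51 = 1·41 + 10, so a_2 = 1
41 = 4·10 + 1, so a_3 = 4
10 = 10·1 + 0, so a_4 = 10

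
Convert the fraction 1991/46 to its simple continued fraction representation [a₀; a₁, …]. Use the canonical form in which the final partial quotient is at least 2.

Repeatedly divide and take the remainder:
⌊1991/46⌋ = 43, remainder 13
⌊46/13⌋ = 3, remainder 7
⌊13/7⌋ = 1, remainder 6
⌊7/6⌋ = 1, remainder 1
⌊6/1⌋ = 6, remainder 0

[43; 3, 1, 1, 6]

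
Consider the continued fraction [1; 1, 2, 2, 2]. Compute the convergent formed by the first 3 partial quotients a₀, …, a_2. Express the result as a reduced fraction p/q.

5/3

Build up convergents one term at a time:
a_0 = 1: 1/1
a_1 = 1: 2/1
a_2 = 2: 5/3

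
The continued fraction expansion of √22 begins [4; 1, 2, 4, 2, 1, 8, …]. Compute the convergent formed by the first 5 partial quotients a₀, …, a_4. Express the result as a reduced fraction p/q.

Build up convergents one term at a time:
a_0 = 4: 4/1
a_1 = 1: 5/1
a_2 = 2: 14/3
a_3 = 4: 61/13
a_4 = 2: 136/29

136/29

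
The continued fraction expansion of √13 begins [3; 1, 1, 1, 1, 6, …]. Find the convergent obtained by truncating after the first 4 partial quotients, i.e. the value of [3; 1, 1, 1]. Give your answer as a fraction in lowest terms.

Start with 1.
1 + 1/(1/1) = 1 + 1/1 = 2/1
1 + 1/(2/1) = 1 + 1/2 = 3/2
3 + 1/(3/2) = 3 + 2/3 = 11/3

11/3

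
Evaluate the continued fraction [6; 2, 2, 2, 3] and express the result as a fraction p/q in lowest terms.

263/41

a_0 = 6: 6/1
a_1 = 2: 13/2
a_2 = 2: 32/5
a_3 = 2: 77/12
a_4 = 3: 263/41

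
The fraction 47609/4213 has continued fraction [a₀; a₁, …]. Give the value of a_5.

3

⌊47609/4213⌋ = 11, remainder 1266
⌊4213/1266⌋ = 3, remainder 415
⌊1266/415⌋ = 3, remainder 21
⌊415/21⌋ = 19, remainder 16
⌊21/16⌋ = 1, remainder 5
⌊16/5⌋ = 3, remainder 1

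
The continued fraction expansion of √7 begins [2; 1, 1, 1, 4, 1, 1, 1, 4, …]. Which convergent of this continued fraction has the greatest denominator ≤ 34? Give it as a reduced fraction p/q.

82/31

List convergents until the denominator exceeds the bound:
a_0 = 2: 2/1  (≤ bound)
a_1 = 1: 3/1  (≤ bound)
a_2 = 1: 5/2  (≤ bound)
a_3 = 1: 8/3  (≤ bound)
a_4 = 4: 37/14  (≤ bound)
a_5 = 1: 45/17  (≤ bound)
a_6 = 1: 82/31  (≤ bound)
a_7 = 1: 127/48  (> 34, stop)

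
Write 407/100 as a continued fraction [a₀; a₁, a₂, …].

[4; 14, 3, 2]

⌊407/100⌋ = 4, remainder 7
⌊100/7⌋ = 14, remainder 2
⌊7/2⌋ = 3, remainder 1
⌊2/1⌋ = 2, remainder 0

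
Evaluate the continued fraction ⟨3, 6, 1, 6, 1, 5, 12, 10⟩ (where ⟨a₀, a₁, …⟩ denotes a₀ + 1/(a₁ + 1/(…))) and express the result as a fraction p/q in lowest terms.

Start with 10.
12 + 1/(10/1) = 12 + 1/10 = 121/10
5 + 1/(121/10) = 5 + 10/121 = 615/121
1 + 1/(615/121) = 1 + 121/615 = 736/615
6 + 1/(736/615) = 6 + 615/736 = 5031/736
1 + 1/(5031/736) = 1 + 736/5031 = 5767/5031
6 + 1/(5767/5031) = 6 + 5031/5767 = 39633/5767
3 + 1/(39633/5767) = 3 + 5767/39633 = 124666/39633

124666/39633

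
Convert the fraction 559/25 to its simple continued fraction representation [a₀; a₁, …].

[22; 2, 1, 3, 2]

559 = 22·25 + 9, so a_0 = 22
25 = 2·9 + 7, so a_1 = 2
9 = 1·7 + 2, so a_2 = 1
7 = 3·2 + 1, so a_3 = 3
2 = 2·1 + 0, so a_4 = 2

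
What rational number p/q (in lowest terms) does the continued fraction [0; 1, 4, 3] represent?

Compute successive convergents:
a_0 = 0: 0/1
a_1 = 1: 1/1
a_2 = 4: 4/5
a_3 = 3: 13/16

13/16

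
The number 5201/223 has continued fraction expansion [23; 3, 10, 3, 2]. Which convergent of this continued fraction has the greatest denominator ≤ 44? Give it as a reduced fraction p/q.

723/31

a_0 = 23: 23/1  (≤ bound)
a_1 = 3: 70/3  (≤ bound)
a_2 = 10: 723/31  (≤ bound)
a_3 = 3: 2239/96  (> 44, stop)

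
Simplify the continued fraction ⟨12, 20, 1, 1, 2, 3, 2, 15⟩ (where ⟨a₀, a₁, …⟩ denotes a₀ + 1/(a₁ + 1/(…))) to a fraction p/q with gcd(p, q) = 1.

a_0 = 12: 12/1
a_1 = 20: 241/20
a_2 = 1: 253/21
a_3 = 1: 494/41
a_4 = 2: 1241/103
a_5 = 3: 4217/350
a_6 = 2: 9675/803
a_7 = 15: 149342/12395

149342/12395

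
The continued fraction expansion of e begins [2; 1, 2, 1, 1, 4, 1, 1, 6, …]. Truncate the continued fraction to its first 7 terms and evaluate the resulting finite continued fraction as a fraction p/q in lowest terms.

106/39

a_0 = 2: 2/1
a_1 = 1: 3/1
a_2 = 2: 8/3
a_3 = 1: 11/4
a_4 = 1: 19/7
a_5 = 4: 87/32
a_6 = 1: 106/39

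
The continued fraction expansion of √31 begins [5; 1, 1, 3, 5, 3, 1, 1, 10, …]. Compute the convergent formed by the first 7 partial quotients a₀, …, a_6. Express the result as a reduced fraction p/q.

Starting at the tail and folding back:
Start with 1.
3 + 1/(1/1) = 3 + 1/1 = 4/1
5 + 1/(4/1) = 5 + 1/4 = 21/4
3 + 1/(21/4) = 3 + 4/21 = 67/21
1 + 1/(67/21) = 1 + 21/67 = 88/67
1 + 1/(88/67) = 1 + 67/88 = 155/88
5 + 1/(155/88) = 5 + 88/155 = 863/155

863/155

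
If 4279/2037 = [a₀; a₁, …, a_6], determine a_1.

Repeatedly divide and take the remainder:
4279 ÷ 2037 → quotient 2, remainder 205
2037 ÷ 205 → quotient 9, remainder 192

9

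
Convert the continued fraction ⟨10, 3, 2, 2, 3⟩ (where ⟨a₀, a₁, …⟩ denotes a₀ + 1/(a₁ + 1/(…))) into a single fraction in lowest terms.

Starting at the tail and folding back:
Start with 3.
2 + 1/(3/1) = 2 + 1/3 = 7/3
2 + 1/(7/3) = 2 + 3/7 = 17/7
3 + 1/(17/7) = 3 + 7/17 = 58/17
10 + 1/(58/17) = 10 + 17/58 = 597/58

597/58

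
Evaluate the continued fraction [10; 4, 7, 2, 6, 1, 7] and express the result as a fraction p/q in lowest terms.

Start with 7.
1 + 1/(7/1) = 1 + 1/7 = 8/7
6 + 1/(8/7) = 6 + 7/8 = 55/8
2 + 1/(55/8) = 2 + 8/55 = 118/55
7 + 1/(118/55) = 7 + 55/118 = 881/118
4 + 1/(881/118) = 4 + 118/881 = 3642/881
10 + 1/(3642/881) = 10 + 881/3642 = 37301/3642

37301/3642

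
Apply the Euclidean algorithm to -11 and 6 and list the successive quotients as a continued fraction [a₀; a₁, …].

-11 ÷ 6 → quotient -2, remainder 1
6 ÷ 1 → quotient 6, remainder 0

[-2; 6]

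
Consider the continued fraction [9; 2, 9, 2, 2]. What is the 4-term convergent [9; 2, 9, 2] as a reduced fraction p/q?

379/40

Starting at the tail and folding back:
Start with 2.
9 + 1/(2/1) = 9 + 1/2 = 19/2
2 + 1/(19/2) = 2 + 2/19 = 40/19
9 + 1/(40/19) = 9 + 19/40 = 379/40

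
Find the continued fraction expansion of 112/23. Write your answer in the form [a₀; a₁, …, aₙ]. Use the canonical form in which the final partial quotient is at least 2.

112 = 4·23 + 20, so a_0 = 4
23 = 1·20 + 3, so a_1 = 1
20 = 6·3 + 2, so a_2 = 6
3 = 1·2 + 1, so a_3 = 1
2 = 2·1 + 0, so a_4 = 2

[4; 1, 6, 1, 2]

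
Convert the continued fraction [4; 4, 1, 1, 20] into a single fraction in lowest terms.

Start with 20.
1 + 1/(20/1) = 1 + 1/20 = 21/20
1 + 1/(21/20) = 1 + 20/21 = 41/21
4 + 1/(41/21) = 4 + 21/41 = 185/41
4 + 1/(185/41) = 4 + 41/185 = 781/185

781/185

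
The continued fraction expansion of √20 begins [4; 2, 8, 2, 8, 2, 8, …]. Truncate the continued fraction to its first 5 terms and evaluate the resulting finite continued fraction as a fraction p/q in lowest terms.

a_0 = 4: 4/1
a_1 = 2: 9/2
a_2 = 8: 76/17
a_3 = 2: 161/36
a_4 = 8: 1364/305

1364/305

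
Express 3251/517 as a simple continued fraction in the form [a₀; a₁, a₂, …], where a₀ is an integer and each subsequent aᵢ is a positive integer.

3251 ÷ 517 → quotient 6, remainder 149
517 ÷ 149 → quotient 3, remainder 70
149 ÷ 70 → quotient 2, remainder 9
70 ÷ 9 → quotient 7, remainder 7
9 ÷ 7 → quotient 1, remainder 2
7 ÷ 2 → quotient 3, remainder 1
2 ÷ 1 → quotient 2, remainder 0

[6; 3, 2, 7, 1, 3, 2]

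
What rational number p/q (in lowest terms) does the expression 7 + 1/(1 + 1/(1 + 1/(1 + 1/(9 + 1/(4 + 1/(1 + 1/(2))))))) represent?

a_0 = 7: 7/1
a_1 = 1: 8/1
a_2 = 1: 15/2
a_3 = 1: 23/3
a_4 = 9: 222/29
a_5 = 4: 911/119
a_6 = 1: 1133/148
a_7 = 2: 3177/415

3177/415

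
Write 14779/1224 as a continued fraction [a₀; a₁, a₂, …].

⌊14779/1224⌋ = 12, remainder 91
⌊1224/91⌋ = 13, remainder 41
⌊91/41⌋ = 2, remainder 9
⌊41/9⌋ = 4, remainder 5
⌊9/5⌋ = 1, remainder 4
⌊5/4⌋ = 1, remainder 1
⌊4/1⌋ = 4, remainder 0

[12; 13, 2, 4, 1, 1, 4]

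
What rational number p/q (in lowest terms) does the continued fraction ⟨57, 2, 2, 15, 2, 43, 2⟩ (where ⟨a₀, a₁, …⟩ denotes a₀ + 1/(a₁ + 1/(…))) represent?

802889/13987

Start with 2.
43 + 1/(2/1) = 43 + 1/2 = 87/2
2 + 1/(87/2) = 2 + 2/87 = 176/87
15 + 1/(176/87) = 15 + 87/176 = 2727/176
2 + 1/(2727/176) = 2 + 176/2727 = 5630/2727
2 + 1/(5630/2727) = 2 + 2727/5630 = 13987/5630
57 + 1/(13987/5630) = 57 + 5630/13987 = 802889/13987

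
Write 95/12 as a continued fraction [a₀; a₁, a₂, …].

Repeatedly divide and take the remainder:
⌊95/12⌋ = 7, remainder 11
⌊12/11⌋ = 1, remainder 1
⌊11/1⌋ = 11, remainder 0

[7; 1, 11]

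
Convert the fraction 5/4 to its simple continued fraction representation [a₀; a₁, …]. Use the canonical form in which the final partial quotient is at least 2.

[1; 4]

⌊5/4⌋ = 1, remainder 1
⌊4/1⌋ = 4, remainder 0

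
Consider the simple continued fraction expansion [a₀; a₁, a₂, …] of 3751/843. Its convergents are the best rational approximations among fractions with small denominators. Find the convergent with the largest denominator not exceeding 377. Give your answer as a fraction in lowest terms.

1059/238

List convergents until the denominator exceeds the bound:
a_0 = 4: 4/1  (≤ bound)
a_1 = 2: 9/2  (≤ bound)
a_2 = 4: 40/9  (≤ bound)
a_3 = 2: 89/20  (≤ bound)
a_4 = 5: 485/109  (≤ bound)
a_5 = 1: 574/129  (≤ bound)
a_6 = 1: 1059/238  (≤ bound)
a_7 = 3: 3751/843  (> 377, stop)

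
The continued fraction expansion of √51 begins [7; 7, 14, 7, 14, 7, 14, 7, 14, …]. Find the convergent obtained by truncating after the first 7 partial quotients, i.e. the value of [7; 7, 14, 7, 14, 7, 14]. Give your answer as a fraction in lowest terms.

7068593/989801

a_0 = 7: 7/1
a_1 = 7: 50/7
a_2 = 14: 707/99
a_3 = 7: 4999/700
a_4 = 14: 70693/9899
a_5 = 7: 499850/69993
a_6 = 14: 7068593/989801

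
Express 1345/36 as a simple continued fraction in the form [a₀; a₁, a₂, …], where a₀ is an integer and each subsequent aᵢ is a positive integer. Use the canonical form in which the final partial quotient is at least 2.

Repeatedly divide and take the remainder:
⌊1345/36⌋ = 37, remainder 13
⌊36/13⌋ = 2, remainder 10
⌊13/10⌋ = 1, remainder 3
⌊10/3⌋ = 3, remainder 1
⌊3/1⌋ = 3, remainder 0

[37; 2, 1, 3, 3]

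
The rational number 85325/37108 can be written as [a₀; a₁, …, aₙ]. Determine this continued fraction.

[2; 3, 2, 1, 15, 6, 3, 12]

⌊85325/37108⌋ = 2, remainder 11109
⌊37108/11109⌋ = 3, remainder 3781
⌊11109/3781⌋ = 2, remainder 3547
⌊3781/3547⌋ = 1, remainder 234
⌊3547/234⌋ = 15, remainder 37
⌊234/37⌋ = 6, remainder 12
⌊37/12⌋ = 3, remainder 1
⌊12/1⌋ = 12, remainder 0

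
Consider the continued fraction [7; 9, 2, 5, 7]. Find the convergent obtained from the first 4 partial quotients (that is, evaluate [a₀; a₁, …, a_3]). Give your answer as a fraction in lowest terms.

Starting at the tail and folding back:
Start with 5.
2 + 1/(5/1) = 2 + 1/5 = 11/5
9 + 1/(11/5) = 9 + 5/11 = 104/11
7 + 1/(104/11) = 7 + 11/104 = 739/104

739/104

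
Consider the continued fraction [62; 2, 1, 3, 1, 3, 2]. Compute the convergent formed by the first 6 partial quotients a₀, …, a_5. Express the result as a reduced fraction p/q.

Start with 3.
1 + 1/(3/1) = 1 + 1/3 = 4/3
3 + 1/(4/3) = 3 + 3/4 = 15/4
1 + 1/(15/4) = 1 + 4/15 = 19/15
2 + 1/(19/15) = 2 + 15/19 = 53/19
62 + 1/(53/19) = 62 + 19/53 = 3305/53

3305/53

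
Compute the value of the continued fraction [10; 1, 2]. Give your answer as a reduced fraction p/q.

Start with 2.
1 + 1/(2/1) = 1 + 1/2 = 3/2
10 + 1/(3/2) = 10 + 2/3 = 32/3

32/3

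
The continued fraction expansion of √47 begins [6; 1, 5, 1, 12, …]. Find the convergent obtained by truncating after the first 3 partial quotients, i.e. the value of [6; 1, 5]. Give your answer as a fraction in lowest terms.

41/6

Start with 5.
1 + 1/(5/1) = 1 + 1/5 = 6/5
6 + 1/(6/5) = 6 + 5/6 = 41/6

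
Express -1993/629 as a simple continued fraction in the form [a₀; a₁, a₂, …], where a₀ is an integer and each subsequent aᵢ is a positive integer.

-1993 = -4·629 + 523, so a_0 = -4
629 = 1·523 + 106, so a_1 = 1
523 = 4·106 + 99, so a_2 = 4
106 = 1·99 + 7, so a_3 = 1
99 = 14·7 + 1, so a_4 = 14
7 = 7·1 + 0, so a_5 = 7

[-4; 1, 4, 1, 14, 7]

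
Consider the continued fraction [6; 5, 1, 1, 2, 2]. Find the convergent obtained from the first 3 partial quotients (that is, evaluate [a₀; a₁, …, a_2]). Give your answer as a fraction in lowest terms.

37/6

a_0 = 6: 6/1
a_1 = 5: 31/5
a_2 = 1: 37/6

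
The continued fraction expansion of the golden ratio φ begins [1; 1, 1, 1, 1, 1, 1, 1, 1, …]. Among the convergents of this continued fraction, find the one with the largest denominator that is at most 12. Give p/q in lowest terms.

List convergents until the denominator exceeds the bound:
a_0 = 1: 1/1  (≤ bound)
a_1 = 1: 2/1  (≤ bound)
a_2 = 1: 3/2  (≤ bound)
a_3 = 1: 5/3  (≤ bound)
a_4 = 1: 8/5  (≤ bound)
a_5 = 1: 13/8  (≤ bound)
a_6 = 1: 21/13  (> 12, stop)

13/8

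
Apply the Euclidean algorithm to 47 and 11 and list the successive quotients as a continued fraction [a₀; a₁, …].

[4; 3, 1, 2]

Repeatedly divide and take the remainder:
47 ÷ 11 → quotient 4, remainder 3
11 ÷ 3 → quotient 3, remainder 2
3 ÷ 2 → quotient 1, remainder 1
2 ÷ 1 → quotient 2, remainder 0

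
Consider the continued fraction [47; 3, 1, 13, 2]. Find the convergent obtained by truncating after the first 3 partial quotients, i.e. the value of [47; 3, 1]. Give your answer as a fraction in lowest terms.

Start with 1.
3 + 1/(1/1) = 3 + 1/1 = 4/1
47 + 1/(4/1) = 47 + 1/4 = 189/4

189/4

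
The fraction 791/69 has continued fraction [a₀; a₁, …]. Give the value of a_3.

2

Run the Euclidean algorithm, recording each quotient:
791 = 11·69 + 32, so a_0 = 11
69 = 2·32 + 5, so a_1 = 2
32 = 6·5 + 2, so a_2 = 6
5 = 2·2 + 1, so a_3 = 2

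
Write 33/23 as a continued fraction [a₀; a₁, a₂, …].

[1; 2, 3, 3]

Repeatedly divide and take the remainder:
33 ÷ 23 → quotient 1, remainder 10
23 ÷ 10 → quotient 2, remainder 3
10 ÷ 3 → quotient 3, remainder 1
3 ÷ 1 → quotient 3, remainder 0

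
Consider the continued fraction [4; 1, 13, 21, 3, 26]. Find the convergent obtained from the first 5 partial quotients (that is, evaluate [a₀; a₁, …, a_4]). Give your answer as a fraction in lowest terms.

a_0 = 4: 4/1
a_1 = 1: 5/1
a_2 = 13: 69/14
a_3 = 21: 1454/295
a_4 = 3: 4431/899

4431/899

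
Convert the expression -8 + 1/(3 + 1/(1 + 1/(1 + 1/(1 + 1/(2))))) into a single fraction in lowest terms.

-224/29

Build up convergents one term at a time:
a_0 = -8: -8/1
a_1 = 3: -23/3
a_2 = 1: -31/4
a_3 = 1: -54/7
a_4 = 1: -85/11
a_5 = 2: -224/29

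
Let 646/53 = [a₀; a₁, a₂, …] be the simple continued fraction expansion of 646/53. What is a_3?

3

⌊646/53⌋ = 12, remainder 10
⌊53/10⌋ = 5, remainder 3
⌊10/3⌋ = 3, remainder 1
⌊3/1⌋ = 3, remainder 0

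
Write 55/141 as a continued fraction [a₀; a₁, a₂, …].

[0; 2, 1, 1, 3, 2, 3]

⌊55/141⌋ = 0, remainder 55
⌊141/55⌋ = 2, remainder 31
⌊55/31⌋ = 1, remainder 24
⌊31/24⌋ = 1, remainder 7
⌊24/7⌋ = 3, remainder 3
⌊7/3⌋ = 2, remainder 1
⌊3/1⌋ = 3, remainder 0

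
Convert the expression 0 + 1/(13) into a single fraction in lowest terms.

1/13

a_0 = 0: 0/1
a_1 = 13: 1/13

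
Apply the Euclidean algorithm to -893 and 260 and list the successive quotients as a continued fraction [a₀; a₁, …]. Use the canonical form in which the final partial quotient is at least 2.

Apply division with remainder until the remainder is 0:
-893 = -4·260 + 147, so a_0 = -4
260 = 1·147 + 113, so a_1 = 1
147 = 1·113 + 34, so a_2 = 1
113 = 3·34 + 11, so a_3 = 3
34 = 3·11 + 1, so a_4 = 3
11 = 11·1 + 0, so a_5 = 11

[-4; 1, 1, 3, 3, 11]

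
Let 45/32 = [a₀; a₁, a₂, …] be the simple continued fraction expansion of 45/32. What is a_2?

45 ÷ 32 → quotient 1, remainder 13
32 ÷ 13 → quotient 2, remainder 6
13 ÷ 6 → quotient 2, remainder 1

2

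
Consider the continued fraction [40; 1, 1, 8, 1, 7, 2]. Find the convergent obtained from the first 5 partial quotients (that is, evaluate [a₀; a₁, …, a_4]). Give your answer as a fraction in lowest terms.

770/19

Compute successive convergents:
a_0 = 40: 40/1
a_1 = 1: 41/1
a_2 = 1: 81/2
a_3 = 8: 689/17
a_4 = 1: 770/19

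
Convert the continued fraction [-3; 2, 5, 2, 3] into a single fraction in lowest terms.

a_0 = -3: -3/1
a_1 = 2: -5/2
a_2 = 5: -28/11
a_3 = 2: -61/24
a_4 = 3: -211/83

-211/83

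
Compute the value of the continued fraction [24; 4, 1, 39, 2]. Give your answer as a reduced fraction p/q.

Starting at the tail and folding back:
Start with 2.
39 + 1/(2/1) = 39 + 1/2 = 79/2
1 + 1/(79/2) = 1 + 2/79 = 81/79
4 + 1/(81/79) = 4 + 79/81 = 403/81
24 + 1/(403/81) = 24 + 81/403 = 9753/403

9753/403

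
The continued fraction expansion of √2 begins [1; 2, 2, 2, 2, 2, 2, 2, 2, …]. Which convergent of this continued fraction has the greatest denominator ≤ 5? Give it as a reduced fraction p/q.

a_0 = 1: 1/1  (≤ bound)
a_1 = 2: 3/2  (≤ bound)
a_2 = 2: 7/5  (≤ bound)
a_3 = 2: 17/12  (> 5, stop)

7/5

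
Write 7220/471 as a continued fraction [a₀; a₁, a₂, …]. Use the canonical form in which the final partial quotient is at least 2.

⌊7220/471⌋ = 15, remainder 155
⌊471/155⌋ = 3, remainder 6
⌊155/6⌋ = 25, remainder 5
⌊6/5⌋ = 1, remainder 1
⌊5/1⌋ = 5, remainder 0

[15; 3, 25, 1, 5]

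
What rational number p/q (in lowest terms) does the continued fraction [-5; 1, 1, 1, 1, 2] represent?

-57/13

Work from the innermost term outward:
Start with 2.
1 + 1/(2/1) = 1 + 1/2 = 3/2
1 + 1/(3/2) = 1 + 2/3 = 5/3
1 + 1/(5/3) = 1 + 3/5 = 8/5
1 + 1/(8/5) = 1 + 5/8 = 13/8
-5 + 1/(13/8) = -5 + 8/13 = -57/13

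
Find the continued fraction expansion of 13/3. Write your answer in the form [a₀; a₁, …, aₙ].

[4; 3]

13 ÷ 3 → quotient 4, remainder 1
3 ÷ 1 → quotient 3, remainder 0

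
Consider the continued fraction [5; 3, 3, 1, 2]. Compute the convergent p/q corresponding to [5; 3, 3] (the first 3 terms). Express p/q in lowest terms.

Use the convergent recurrence hₖ = aₖ·hₖ₋₁ + hₖ₋₂ (and likewise for the denominators kₖ):
a_0 = 5: 5/1
a_1 = 3: 16/3
a_2 = 3: 53/10

53/10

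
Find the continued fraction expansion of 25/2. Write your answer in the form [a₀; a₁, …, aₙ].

[12; 2]

⌊25/2⌋ = 12, remainder 1
⌊2/1⌋ = 2, remainder 0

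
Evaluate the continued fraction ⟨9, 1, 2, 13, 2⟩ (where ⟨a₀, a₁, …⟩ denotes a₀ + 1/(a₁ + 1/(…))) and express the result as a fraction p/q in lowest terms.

803/83

a_0 = 9: 9/1
a_1 = 1: 10/1
a_2 = 2: 29/3
a_3 = 13: 387/40
a_4 = 2: 803/83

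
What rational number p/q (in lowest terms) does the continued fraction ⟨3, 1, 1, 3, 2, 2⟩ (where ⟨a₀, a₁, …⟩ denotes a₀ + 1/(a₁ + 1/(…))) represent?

139/39

a_0 = 3: 3/1
a_1 = 1: 4/1
a_2 = 1: 7/2
a_3 = 3: 25/7
a_4 = 2: 57/16
a_5 = 2: 139/39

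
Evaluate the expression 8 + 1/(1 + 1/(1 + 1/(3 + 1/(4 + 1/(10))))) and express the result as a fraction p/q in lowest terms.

2630/307

Start with 10.
4 + 1/(10/1) = 4 + 1/10 = 41/10
3 + 1/(41/10) = 3 + 10/41 = 133/41
1 + 1/(133/41) = 1 + 41/133 = 174/133
1 + 1/(174/133) = 1 + 133/174 = 307/174
8 + 1/(307/174) = 8 + 174/307 = 2630/307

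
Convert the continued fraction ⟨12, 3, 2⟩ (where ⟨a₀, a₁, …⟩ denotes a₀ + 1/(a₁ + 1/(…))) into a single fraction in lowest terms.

86/7

Collapse the nested fraction from the inside out:
Start with 2.
3 + 1/(2/1) = 3 + 1/2 = 7/2
12 + 1/(7/2) = 12 + 2/7 = 86/7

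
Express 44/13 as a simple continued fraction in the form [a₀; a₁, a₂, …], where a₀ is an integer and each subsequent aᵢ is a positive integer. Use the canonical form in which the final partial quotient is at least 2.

[3; 2, 1, 1, 2]

44 = 3·13 + 5, so a_0 = 3
13 = 2·5 + 3, so a_1 = 2
5 = 1·3 + 2, so a_2 = 1
3 = 1·2 + 1, so a_3 = 1
2 = 2·1 + 0, so a_4 = 2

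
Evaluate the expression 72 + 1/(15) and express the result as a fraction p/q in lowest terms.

Start with 15.
72 + 1/(15/1) = 72 + 1/15 = 1081/15

1081/15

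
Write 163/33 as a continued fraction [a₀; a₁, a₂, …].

163 ÷ 33 → quotient 4, remainder 31
33 ÷ 31 → quotient 1, remainder 2
31 ÷ 2 → quotient 15, remainder 1
2 ÷ 1 → quotient 2, remainder 0

[4; 1, 15, 2]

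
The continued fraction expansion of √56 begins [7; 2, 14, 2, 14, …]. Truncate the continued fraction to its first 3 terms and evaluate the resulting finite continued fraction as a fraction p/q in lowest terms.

217/29

a_0 = 7: 7/1
a_1 = 2: 15/2
a_2 = 14: 217/29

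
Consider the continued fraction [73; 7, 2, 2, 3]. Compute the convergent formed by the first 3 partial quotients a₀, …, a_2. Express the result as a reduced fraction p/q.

a_0 = 73: 73/1
a_1 = 7: 512/7
a_2 = 2: 1097/15

1097/15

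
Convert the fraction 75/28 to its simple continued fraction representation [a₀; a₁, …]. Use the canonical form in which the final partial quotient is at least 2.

[2; 1, 2, 9]

75 = 2·28 + 19, so a_0 = 2
28 = 1·19 + 9, so a_1 = 1
19 = 2·9 + 1, so a_2 = 2
9 = 9·1 + 0, so a_3 = 9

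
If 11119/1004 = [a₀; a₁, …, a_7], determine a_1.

Run the Euclidean algorithm, recording each quotient:
11119 ÷ 1004 → quotient 11, remainder 75
1004 ÷ 75 → quotient 13, remainder 29

13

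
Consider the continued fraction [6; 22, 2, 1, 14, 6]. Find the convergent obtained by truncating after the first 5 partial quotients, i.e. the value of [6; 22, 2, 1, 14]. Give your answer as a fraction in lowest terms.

Collapse the nested fraction from the inside out:
Start with 14.
1 + 1/(14/1) = 1 + 1/14 = 15/14
2 + 1/(15/14) = 2 + 14/15 = 44/15
22 + 1/(44/15) = 22 + 15/44 = 983/44
6 + 1/(983/44) = 6 + 44/983 = 5942/983

5942/983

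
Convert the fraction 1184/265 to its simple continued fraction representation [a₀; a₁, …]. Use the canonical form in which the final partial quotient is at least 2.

[4; 2, 7, 3, 2, 2]

Repeatedly divide and take the remainder:
⌊1184/265⌋ = 4, remainder 124
⌊265/124⌋ = 2, remainder 17
⌊124/17⌋ = 7, remainder 5
⌊17/5⌋ = 3, remainder 2
⌊5/2⌋ = 2, remainder 1
⌊2/1⌋ = 2, remainder 0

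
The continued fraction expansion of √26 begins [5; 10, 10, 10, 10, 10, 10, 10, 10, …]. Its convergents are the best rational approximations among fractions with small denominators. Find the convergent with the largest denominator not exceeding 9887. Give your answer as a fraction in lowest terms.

a_0 = 5: 5/1  (≤ bound)
a_1 = 10: 51/10  (≤ bound)
a_2 = 10: 515/101  (≤ bound)
a_3 = 10: 5201/1020  (≤ bound)
a_4 = 10: 52525/10301  (> 9887, stop)

5201/1020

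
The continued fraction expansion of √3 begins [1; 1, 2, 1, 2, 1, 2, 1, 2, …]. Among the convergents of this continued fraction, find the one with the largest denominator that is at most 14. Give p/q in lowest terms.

a_0 = 1: 1/1  (≤ bound)
a_1 = 1: 2/1  (≤ bound)
a_2 = 2: 5/3  (≤ bound)
a_3 = 1: 7/4  (≤ bound)
a_4 = 2: 19/11  (≤ bound)
a_5 = 1: 26/15  (> 14, stop)

19/11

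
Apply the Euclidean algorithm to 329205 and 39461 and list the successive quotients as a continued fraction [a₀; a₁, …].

[8; 2, 1, 11, 2, 2, 43, 5]

329205 ÷ 39461 → quotient 8, remainder 13517
39461 ÷ 13517 → quotient 2, remainder 12427
13517 ÷ 12427 → quotient 1, remainder 1090
12427 ÷ 1090 → quotient 11, remainder 437
1090 ÷ 437 → quotient 2, remainder 216
437 ÷ 216 → quotient 2, remainder 5
216 ÷ 5 → quotient 43, remainder 1
5 ÷ 1 → quotient 5, remainder 0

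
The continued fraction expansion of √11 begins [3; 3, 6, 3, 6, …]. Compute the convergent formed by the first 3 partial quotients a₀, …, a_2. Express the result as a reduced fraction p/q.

a_0 = 3: 3/1
a_1 = 3: 10/3
a_2 = 6: 63/19

63/19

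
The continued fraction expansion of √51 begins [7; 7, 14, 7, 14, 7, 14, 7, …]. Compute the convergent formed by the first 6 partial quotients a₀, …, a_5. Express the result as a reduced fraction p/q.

Start with 7.
14 + 1/(7/1) = 14 + 1/7 = 99/7
7 + 1/(99/7) = 7 + 7/99 = 700/99
14 + 1/(700/99) = 14 + 99/700 = 9899/700
7 + 1/(9899/700) = 7 + 700/9899 = 69993/9899
7 + 1/(69993/9899) = 7 + 9899/69993 = 499850/69993

499850/69993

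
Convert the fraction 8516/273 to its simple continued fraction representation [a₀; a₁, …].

Repeatedly divide and take the remainder:
8516 = 31·273 + 53, so a_0 = 31
273 = 5·53 + 8, so a_1 = 5
53 = 6·8 + 5, so a_2 = 6
8 = 1·5 + 3, so a_3 = 1
5 = 1·3 + 2, so a_4 = 1
3 = 1·2 + 1, so a_5 = 1
2 = 2·1 + 0, so a_6 = 2

[31; 5, 6, 1, 1, 1, 2]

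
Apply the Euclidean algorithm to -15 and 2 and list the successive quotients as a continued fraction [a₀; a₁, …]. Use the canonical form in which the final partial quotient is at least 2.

-15 ÷ 2 → quotient -8, remainder 1
2 ÷ 1 → quotient 2, remainder 0

[-8; 2]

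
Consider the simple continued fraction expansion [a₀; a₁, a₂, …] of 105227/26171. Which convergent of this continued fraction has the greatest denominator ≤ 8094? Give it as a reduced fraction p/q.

a_0 = 4: 4/1  (≤ bound)
a_1 = 48: 193/48  (≤ bound)
a_2 = 5: 969/241  (≤ bound)
a_3 = 13: 12790/3181  (≤ bound)
a_4 = 2: 26549/6603  (≤ bound)
a_5 = 1: 39339/9784  (> 8094, stop)

26549/6603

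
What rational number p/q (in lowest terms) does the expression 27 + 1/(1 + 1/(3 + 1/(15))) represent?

Build up convergents one term at a time:
a_0 = 27: 27/1
a_1 = 1: 28/1
a_2 = 3: 111/4
a_3 = 15: 1693/61

1693/61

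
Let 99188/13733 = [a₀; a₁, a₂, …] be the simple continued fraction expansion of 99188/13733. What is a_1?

99188 = 7·13733 + 3057, so a_0 = 7
13733 = 4·3057 + 1505, so a_1 = 4

4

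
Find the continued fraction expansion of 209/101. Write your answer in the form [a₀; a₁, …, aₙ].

[2; 14, 2, 3]

Apply division with remainder until the remainder is 0:
⌊209/101⌋ = 2, remainder 7
⌊101/7⌋ = 14, remainder 3
⌊7/3⌋ = 2, remainder 1
⌊3/1⌋ = 3, remainder 0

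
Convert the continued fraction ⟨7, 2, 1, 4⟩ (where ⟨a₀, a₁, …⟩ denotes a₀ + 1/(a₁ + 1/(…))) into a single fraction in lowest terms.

a_0 = 7: 7/1
a_1 = 2: 15/2
a_2 = 1: 22/3
a_3 = 4: 103/14

103/14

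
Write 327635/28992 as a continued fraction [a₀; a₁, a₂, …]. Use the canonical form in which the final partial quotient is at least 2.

327635 = 11·28992 + 8723, so a_0 = 11
28992 = 3·8723 + 2823, so a_1 = 3
8723 = 3·2823 + 254, so a_2 = 3
2823 = 11·254 + 29, so a_3 = 11
254 = 8·29 + 22, so a_4 = 8
29 = 1·22 + 7, so a_5 = 1
22 = 3·7 + 1, so a_6 = 3
7 = 7·1 + 0, so a_7 = 7

[11; 3, 3, 11, 8, 1, 3, 7]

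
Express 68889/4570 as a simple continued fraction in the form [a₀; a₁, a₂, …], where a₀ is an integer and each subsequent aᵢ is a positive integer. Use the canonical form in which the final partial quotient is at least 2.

Apply division with remainder until the remainder is 0:
⌊68889/4570⌋ = 15, remainder 339
⌊4570/339⌋ = 13, remainder 163
⌊339/163⌋ = 2, remainder 13
⌊163/13⌋ = 12, remainder 7
⌊13/7⌋ = 1, remainder 6
⌊7/6⌋ = 1, remainder 1
⌊6/1⌋ = 6, remainder 0

[15; 13, 2, 12, 1, 1, 6]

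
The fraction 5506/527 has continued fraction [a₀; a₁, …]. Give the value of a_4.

Apply division with remainder until the remainder is 0:
5506 ÷ 527 → quotient 10, remainder 236
527 ÷ 236 → quotient 2, remainder 55
236 ÷ 55 → quotient 4, remainder 16
55 ÷ 16 → quotient 3, remainder 7
16 ÷ 7 → quotient 2, remainder 2

2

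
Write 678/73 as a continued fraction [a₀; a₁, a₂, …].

Run the Euclidean algorithm, recording each quotient:
⌊678/73⌋ = 9, remainder 21
⌊73/21⌋ = 3, remainder 10
⌊21/10⌋ = 2, remainder 1
⌊10/1⌋ = 10, remainder 0

[9; 3, 2, 10]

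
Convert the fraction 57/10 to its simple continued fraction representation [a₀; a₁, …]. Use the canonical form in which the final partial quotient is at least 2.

57 = 5·10 + 7, so a_0 = 5
10 = 1·7 + 3, so a_1 = 1
7 = 2·3 + 1, so a_2 = 2
3 = 3·1 + 0, so a_3 = 3

[5; 1, 2, 3]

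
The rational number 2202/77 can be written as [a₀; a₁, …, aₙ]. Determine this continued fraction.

[28; 1, 1, 2, 15]

Repeatedly divide and take the remainder:
⌊2202/77⌋ = 28, remainder 46
⌊77/46⌋ = 1, remainder 31
⌊46/31⌋ = 1, remainder 15
⌊31/15⌋ = 2, remainder 1
⌊15/1⌋ = 15, remainder 0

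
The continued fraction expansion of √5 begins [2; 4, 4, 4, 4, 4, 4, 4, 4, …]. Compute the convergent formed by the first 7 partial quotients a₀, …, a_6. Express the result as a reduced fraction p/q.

12238/5473

a_0 = 2: 2/1
a_1 = 4: 9/4
a_2 = 4: 38/17
a_3 = 4: 161/72
a_4 = 4: 682/305
a_5 = 4: 2889/1292
a_6 = 4: 12238/5473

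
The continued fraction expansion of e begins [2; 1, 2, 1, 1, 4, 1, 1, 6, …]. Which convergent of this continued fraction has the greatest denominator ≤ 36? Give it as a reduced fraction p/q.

87/32

List convergents until the denominator exceeds the bound:
a_0 = 2: 2/1  (≤ bound)
a_1 = 1: 3/1  (≤ bound)
a_2 = 2: 8/3  (≤ bound)
a_3 = 1: 11/4  (≤ bound)
a_4 = 1: 19/7  (≤ bound)
a_5 = 4: 87/32  (≤ bound)
a_6 = 1: 106/39  (> 36, stop)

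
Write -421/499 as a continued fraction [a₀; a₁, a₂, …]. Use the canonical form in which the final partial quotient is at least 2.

Repeatedly divide and take the remainder:
-421 ÷ 499 → quotient -1, remainder 78
499 ÷ 78 → quotient 6, remainder 31
78 ÷ 31 → quotient 2, remainder 16
31 ÷ 16 → quotient 1, remainder 15
16 ÷ 15 → quotient 1, remainder 1
15 ÷ 1 → quotient 15, remainder 0

[-1; 6, 2, 1, 1, 15]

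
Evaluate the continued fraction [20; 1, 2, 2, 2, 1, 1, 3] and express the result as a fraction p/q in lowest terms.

Use the convergent recurrence hₖ = aₖ·hₖ₋₁ + hₖ₋₂ (and likewise for the denominators kₖ):
a_0 = 20: 20/1
a_1 = 1: 21/1
a_2 = 2: 62/3
a_3 = 2: 145/7
a_4 = 2: 352/17
a_5 = 1: 497/24
a_6 = 1: 849/41
a_7 = 3: 3044/147

3044/147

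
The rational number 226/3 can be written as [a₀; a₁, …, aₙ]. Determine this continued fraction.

Run the Euclidean algorithm, recording each quotient:
226 = 75·3 + 1, so a_0 = 75
3 = 3·1 + 0, so a_1 = 3

[75; 3]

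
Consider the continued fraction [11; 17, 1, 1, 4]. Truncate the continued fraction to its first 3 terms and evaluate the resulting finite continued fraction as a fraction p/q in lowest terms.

199/18

Start with 1.
17 + 1/(1/1) = 17 + 1/1 = 18/1
11 + 1/(18/1) = 11 + 1/18 = 199/18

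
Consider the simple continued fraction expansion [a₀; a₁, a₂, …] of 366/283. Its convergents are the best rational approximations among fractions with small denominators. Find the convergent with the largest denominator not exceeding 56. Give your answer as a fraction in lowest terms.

a_0 = 1: 1/1  (≤ bound)
a_1 = 3: 4/3  (≤ bound)
a_2 = 2: 9/7  (≤ bound)
a_3 = 2: 22/17  (≤ bound)
a_4 = 3: 75/58  (> 56, stop)

22/17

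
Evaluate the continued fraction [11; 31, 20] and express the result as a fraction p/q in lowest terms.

6851/621

Build up convergents one term at a time:
a_0 = 11: 11/1
a_1 = 31: 342/31
a_2 = 20: 6851/621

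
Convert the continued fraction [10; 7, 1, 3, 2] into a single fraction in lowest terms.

a_0 = 10: 10/1
a_1 = 7: 71/7
a_2 = 1: 81/8
a_3 = 3: 314/31
a_4 = 2: 709/70

709/70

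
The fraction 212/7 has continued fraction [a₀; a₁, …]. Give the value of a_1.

212 ÷ 7 → quotient 30, remainder 2
7 ÷ 2 → quotient 3, remainder 1

3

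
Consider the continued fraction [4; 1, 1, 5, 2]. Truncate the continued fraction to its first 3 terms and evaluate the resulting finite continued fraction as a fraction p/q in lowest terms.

Compute successive convergents:
a_0 = 4: 4/1
a_1 = 1: 5/1
a_2 = 1: 9/2

9/2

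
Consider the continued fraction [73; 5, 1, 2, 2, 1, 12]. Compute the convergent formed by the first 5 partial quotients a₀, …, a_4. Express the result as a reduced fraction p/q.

2927/40

Use the convergent recurrence hₖ = aₖ·hₖ₋₁ + hₖ₋₂ (and likewise for the denominators kₖ):
a_0 = 73: 73/1
a_1 = 5: 366/5
a_2 = 1: 439/6
a_3 = 2: 1244/17
a_4 = 2: 2927/40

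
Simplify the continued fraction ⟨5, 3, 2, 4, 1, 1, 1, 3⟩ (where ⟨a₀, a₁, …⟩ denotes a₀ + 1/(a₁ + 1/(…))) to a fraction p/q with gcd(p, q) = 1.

2063/390

Start with 3.
1 + 1/(3/1) = 1 + 1/3 = 4/3
1 + 1/(4/3) = 1 + 3/4 = 7/4
1 + 1/(7/4) = 1 + 4/7 = 11/7
4 + 1/(11/7) = 4 + 7/11 = 51/11
2 + 1/(51/11) = 2 + 11/51 = 113/51
3 + 1/(113/51) = 3 + 51/113 = 390/113
5 + 1/(390/113) = 5 + 113/390 = 2063/390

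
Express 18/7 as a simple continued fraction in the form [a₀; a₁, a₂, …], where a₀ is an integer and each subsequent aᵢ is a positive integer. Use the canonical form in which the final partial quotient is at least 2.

Run the Euclidean algorithm, recording each quotient:
18 = 2·7 + 4, so a_0 = 2
7 = 1·4 + 3, so a_1 = 1
4 = 1·3 + 1, so a_2 = 1
3 = 3·1 + 0, so a_3 = 3

[2; 1, 1, 3]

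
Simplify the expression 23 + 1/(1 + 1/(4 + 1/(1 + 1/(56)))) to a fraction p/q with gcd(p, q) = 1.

8127/341

Start with 56.
1 + 1/(56/1) = 1 + 1/56 = 57/56
4 + 1/(57/56) = 4 + 56/57 = 284/57
1 + 1/(284/57) = 1 + 57/284 = 341/284
23 + 1/(341/284) = 23 + 284/341 = 8127/341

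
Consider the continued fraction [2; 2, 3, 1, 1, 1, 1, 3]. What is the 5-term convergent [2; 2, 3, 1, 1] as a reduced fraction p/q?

a_0 = 2: 2/1
a_1 = 2: 5/2
a_2 = 3: 17/7
a_3 = 1: 22/9
a_4 = 1: 39/16

39/16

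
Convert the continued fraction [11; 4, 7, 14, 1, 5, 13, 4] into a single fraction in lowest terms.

1571792/139821

Compute successive convergents:
a_0 = 11: 11/1
a_1 = 4: 45/4
a_2 = 7: 326/29
a_3 = 14: 4609/410
a_4 = 1: 4935/439
a_5 = 5: 29284/2605
a_6 = 13: 385627/34304
a_7 = 4: 1571792/139821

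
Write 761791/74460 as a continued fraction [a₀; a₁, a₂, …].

[10; 4, 3, 55, 3, 3, 10]

Repeatedly divide and take the remainder:
⌊761791/74460⌋ = 10, remainder 17191
⌊74460/17191⌋ = 4, remainder 5696
⌊17191/5696⌋ = 3, remainder 103
⌊5696/103⌋ = 55, remainder 31
⌊103/31⌋ = 3, remainder 10
⌊31/10⌋ = 3, remainder 1
⌊10/1⌋ = 10, remainder 0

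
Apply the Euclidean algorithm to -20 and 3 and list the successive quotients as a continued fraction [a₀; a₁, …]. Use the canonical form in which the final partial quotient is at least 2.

-20 ÷ 3 → quotient -7, remainder 1
3 ÷ 1 → quotient 3, remainder 0

[-7; 3]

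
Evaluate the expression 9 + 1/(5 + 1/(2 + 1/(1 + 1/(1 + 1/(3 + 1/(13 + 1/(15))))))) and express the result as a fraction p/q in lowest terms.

Build up convergents one term at a time:
a_0 = 9: 9/1
a_1 = 5: 46/5
a_2 = 2: 101/11
a_3 = 1: 147/16
a_4 = 1: 248/27
a_5 = 3: 891/97
a_6 = 13: 11831/1288
a_7 = 15: 178356/19417

178356/19417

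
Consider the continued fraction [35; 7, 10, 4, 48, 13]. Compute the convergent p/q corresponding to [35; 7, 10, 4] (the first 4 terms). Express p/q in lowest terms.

10226/291

Start with 4.
10 + 1/(4/1) = 10 + 1/4 = 41/4
7 + 1/(41/4) = 7 + 4/41 = 291/41
35 + 1/(291/41) = 35 + 41/291 = 10226/291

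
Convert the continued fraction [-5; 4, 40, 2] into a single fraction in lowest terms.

Collapse the nested fraction from the inside out:
Start with 2.
40 + 1/(2/1) = 40 + 1/2 = 81/2
4 + 1/(81/2) = 4 + 2/81 = 326/81
-5 + 1/(326/81) = -5 + 81/326 = -1549/326

-1549/326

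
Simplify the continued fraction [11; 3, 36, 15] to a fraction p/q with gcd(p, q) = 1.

a_0 = 11: 11/1
a_1 = 3: 34/3
a_2 = 36: 1235/109
a_3 = 15: 18559/1638

18559/1638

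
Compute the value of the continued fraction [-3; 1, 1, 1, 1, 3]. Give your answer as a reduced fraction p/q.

a_0 = -3: -3/1
a_1 = 1: -2/1
a_2 = 1: -5/2
a_3 = 1: -7/3
a_4 = 1: -12/5
a_5 = 3: -43/18

-43/18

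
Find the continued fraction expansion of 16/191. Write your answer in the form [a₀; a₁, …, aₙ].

16 ÷ 191 → quotient 0, remainder 16
191 ÷ 16 → quotient 11, remainder 15
16 ÷ 15 → quotient 1, remainder 1
15 ÷ 1 → quotient 15, remainder 0

[0; 11, 1, 15]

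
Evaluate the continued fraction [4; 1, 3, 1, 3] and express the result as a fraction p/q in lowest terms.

91/19

Start with 3.
1 + 1/(3/1) = 1 + 1/3 = 4/3
3 + 1/(4/3) = 3 + 3/4 = 15/4
1 + 1/(15/4) = 1 + 4/15 = 19/15
4 + 1/(19/15) = 4 + 15/19 = 91/19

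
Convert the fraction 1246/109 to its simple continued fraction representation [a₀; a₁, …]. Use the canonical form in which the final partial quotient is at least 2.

⌊1246/109⌋ = 11, remainder 47
⌊109/47⌋ = 2, remainder 15
⌊47/15⌋ = 3, remainder 2
⌊15/2⌋ = 7, remainder 1
⌊2/1⌋ = 2, remainder 0

[11; 2, 3, 7, 2]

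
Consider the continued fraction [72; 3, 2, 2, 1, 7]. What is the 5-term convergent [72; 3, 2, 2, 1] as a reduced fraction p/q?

1735/24

Collapse the nested fraction from the inside out:
Start with 1.
2 + 1/(1/1) = 2 + 1/1 = 3/1
2 + 1/(3/1) = 2 + 1/3 = 7/3
3 + 1/(7/3) = 3 + 3/7 = 24/7
72 + 1/(24/7) = 72 + 7/24 = 1735/24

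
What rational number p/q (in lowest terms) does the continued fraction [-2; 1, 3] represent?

-5/4

Start with 3.
1 + 1/(3/1) = 1 + 1/3 = 4/3
-2 + 1/(4/3) = -2 + 3/4 = -5/4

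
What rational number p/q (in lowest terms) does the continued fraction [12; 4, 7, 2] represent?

a_0 = 12: 12/1
a_1 = 4: 49/4
a_2 = 7: 355/29
a_3 = 2: 759/62

759/62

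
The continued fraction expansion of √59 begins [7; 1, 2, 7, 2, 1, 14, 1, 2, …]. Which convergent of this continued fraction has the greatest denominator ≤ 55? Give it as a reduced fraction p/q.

361/47

List convergents until the denominator exceeds the bound:
a_0 = 7: 7/1  (≤ bound)
a_1 = 1: 8/1  (≤ bound)
a_2 = 2: 23/3  (≤ bound)
a_3 = 7: 169/22  (≤ bound)
a_4 = 2: 361/47  (≤ bound)
a_5 = 1: 530/69  (> 55, stop)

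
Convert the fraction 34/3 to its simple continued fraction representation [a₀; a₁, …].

⌊34/3⌋ = 11, remainder 1
⌊3/1⌋ = 3, remainder 0

[11; 3]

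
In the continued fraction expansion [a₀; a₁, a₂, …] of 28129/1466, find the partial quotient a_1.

5

28129 = 19·1466 + 275, so a_0 = 19
1466 = 5·275 + 91, so a_1 = 5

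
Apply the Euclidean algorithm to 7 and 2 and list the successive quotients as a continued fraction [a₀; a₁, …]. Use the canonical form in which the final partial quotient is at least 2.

[3; 2]

Run the Euclidean algorithm, recording each quotient:
7 = 3·2 + 1, so a_0 = 3
2 = 2·1 + 0, so a_1 = 2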